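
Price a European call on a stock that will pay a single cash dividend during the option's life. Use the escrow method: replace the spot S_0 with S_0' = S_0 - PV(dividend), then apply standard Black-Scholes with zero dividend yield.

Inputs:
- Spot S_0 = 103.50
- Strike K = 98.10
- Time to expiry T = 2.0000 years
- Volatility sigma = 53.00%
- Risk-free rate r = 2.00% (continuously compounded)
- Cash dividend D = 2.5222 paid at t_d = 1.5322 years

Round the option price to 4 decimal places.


PV(D) = D * exp(-r * t_d) = 2.5222 * 0.96982077 = 2.44608194
S_0' = S_0 - PV(D) = 103.5000 - 2.44608194 = 101.05391806
d1 = (ln(S_0'/K) + (r + sigma^2/2)*T) / (sigma*sqrt(T)) = 0.46771358
d2 = d1 - sigma*sqrt(T) = -0.28181961
exp(-rT) = 0.96078944
N(d1) = 0.68000529; N(d2) = 0.38904092
C = S_0' * N(d1) - K * exp(-rT) * N(d2) = 101.05391806 * 0.68000529 - 98.1000 * 0.96078944 * 0.38904092 = 32.0488

Answer: Price = 32.0488


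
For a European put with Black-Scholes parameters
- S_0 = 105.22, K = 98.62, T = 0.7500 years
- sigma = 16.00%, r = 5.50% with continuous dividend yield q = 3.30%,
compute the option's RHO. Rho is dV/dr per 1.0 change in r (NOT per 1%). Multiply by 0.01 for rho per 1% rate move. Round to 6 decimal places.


Answer: Rho = -21.468333

Derivation:
d1 = 0.6558649659; d2 = 0.5173009013
phi(d1) = 0.3217379258; exp(-qT) = 0.9755537700; exp(-rT) = 0.9595892027
N(-d2) = 0.3024730625
Rho = -K*T*exp(-rT)*N(-d2) = -98.6200 * 0.7500 * 0.9595892027 * 0.3024730625 = -21.468333


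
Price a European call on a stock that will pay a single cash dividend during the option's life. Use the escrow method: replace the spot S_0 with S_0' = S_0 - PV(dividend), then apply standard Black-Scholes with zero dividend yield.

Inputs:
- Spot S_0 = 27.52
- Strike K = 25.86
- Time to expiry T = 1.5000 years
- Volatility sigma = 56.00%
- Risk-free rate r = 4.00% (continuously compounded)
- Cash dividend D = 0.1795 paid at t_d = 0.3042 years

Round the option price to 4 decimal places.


PV(D) = D * exp(-r * t_d) = 0.1795 * 0.98790573 = 0.17732908
S_0' = S_0 - PV(D) = 27.5200 - 0.17732908 = 27.34267092
d1 = (ln(S_0'/K) + (r + sigma^2/2)*T) / (sigma*sqrt(T)) = 0.51169716
d2 = d1 - sigma*sqrt(T) = -0.17415997
exp(-rT) = 0.94176453
N(d1) = 0.69556851; N(d2) = 0.43086987
C = S_0' * N(d1) - K * exp(-rT) * N(d2) = 27.34267092 * 0.69556851 - 25.8600 * 0.94176453 * 0.43086987 = 8.5253

Answer: Price = 8.5253


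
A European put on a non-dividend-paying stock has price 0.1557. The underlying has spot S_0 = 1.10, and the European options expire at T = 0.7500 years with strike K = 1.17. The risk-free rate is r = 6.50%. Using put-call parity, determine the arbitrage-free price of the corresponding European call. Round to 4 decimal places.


Answer: Call price = 0.1414

Derivation:
Put-call parity: C - P = S_0 * exp(-qT) - K * exp(-rT).
S_0 * exp(-qT) = 1.1000 * 1.00000000 = 1.10000000
K * exp(-rT) = 1.1700 * 0.95241920 = 1.11433047
C = P + S*exp(-qT) - K*exp(-rT)
C = 0.1557 + 1.10000000 - 1.11433047 = 0.1414


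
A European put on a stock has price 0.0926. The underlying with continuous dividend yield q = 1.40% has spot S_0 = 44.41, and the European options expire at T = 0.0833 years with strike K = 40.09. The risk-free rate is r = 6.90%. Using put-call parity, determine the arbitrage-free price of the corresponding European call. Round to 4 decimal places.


Answer: Call price = 4.5906

Derivation:
Put-call parity: C - P = S_0 * exp(-qT) - K * exp(-rT).
S_0 * exp(-qT) = 44.4100 * 0.99883448 = 44.35823925
K * exp(-rT) = 40.0900 * 0.99426879 = 39.86023565
C = P + S*exp(-qT) - K*exp(-rT)
C = 0.0926 + 44.35823925 - 39.86023565 = 4.5906


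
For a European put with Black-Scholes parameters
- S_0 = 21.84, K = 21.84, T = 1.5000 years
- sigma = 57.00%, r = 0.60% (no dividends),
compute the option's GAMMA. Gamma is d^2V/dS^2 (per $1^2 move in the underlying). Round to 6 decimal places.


Answer: Gamma = 0.024507

Derivation:
d1 = 0.3619443396; d2 = -0.3361602371
phi(d1) = 0.3736482674; exp(-qT) = 1.0000000000; exp(-rT) = 0.9910403788
Gamma = exp(-qT) * phi(d1) / (S * sigma * sqrt(T)) = 1.0000000000 * 0.3736482674 / (21.8400 * 0.5700 * 1.2247448714) = 0.024507


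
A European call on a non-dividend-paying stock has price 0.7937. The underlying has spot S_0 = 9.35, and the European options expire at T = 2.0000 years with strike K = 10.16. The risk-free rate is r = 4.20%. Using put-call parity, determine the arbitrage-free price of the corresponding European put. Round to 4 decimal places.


Answer: Put price = 0.7851

Derivation:
Put-call parity: C - P = S_0 * exp(-qT) - K * exp(-rT).
S_0 * exp(-qT) = 9.3500 * 1.00000000 = 9.35000000
K * exp(-rT) = 10.1600 * 0.91943126 = 9.34142156
P = C - S*exp(-qT) + K*exp(-rT)
P = 0.7937 - 9.35000000 + 9.34142156 = 0.7851


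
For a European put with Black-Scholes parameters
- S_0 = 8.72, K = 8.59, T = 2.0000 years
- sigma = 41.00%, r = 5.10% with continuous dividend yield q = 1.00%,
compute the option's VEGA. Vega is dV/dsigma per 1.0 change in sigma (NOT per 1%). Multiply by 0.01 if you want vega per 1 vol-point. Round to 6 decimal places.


Answer: Vega = 4.343672

Derivation:
d1 = 0.4572402555; d2 = -0.1225873051
phi(d1) = 0.3593448169; exp(-qT) = 0.9801986733; exp(-rT) = 0.9030295517
Vega = S * exp(-qT) * phi(d1) * sqrt(T) = 8.7200 * 0.9801986733 * 0.3593448169 * 1.4142135624 = 4.343672


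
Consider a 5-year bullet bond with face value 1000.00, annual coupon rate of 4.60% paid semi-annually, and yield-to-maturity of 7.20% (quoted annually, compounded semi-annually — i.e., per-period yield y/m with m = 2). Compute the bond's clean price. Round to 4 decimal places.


Answer: Price = 892.4270

Derivation:
Coupon per period c = face * coupon_rate / m = 23.000000
Periods per year m = 2; per-period yield y/m = 0.036000
Number of cashflows N = 10
Cashflows (t years, CF_t, discount factor 1/(1+y/m)^(m*t), PV):
  t = 0.5000: CF_t = 23.000000, DF = 0.965251, PV = 22.200772
  t = 1.0000: CF_t = 23.000000, DF = 0.931709, PV = 21.429317
  t = 1.5000: CF_t = 23.000000, DF = 0.899333, PV = 20.684669
  t = 2.0000: CF_t = 23.000000, DF = 0.868082, PV = 19.965896
  t = 2.5000: CF_t = 23.000000, DF = 0.837917, PV = 19.272101
  t = 3.0000: CF_t = 23.000000, DF = 0.808801, PV = 18.602414
  t = 3.5000: CF_t = 23.000000, DF = 0.780696, PV = 17.955998
  t = 4.0000: CF_t = 23.000000, DF = 0.753567, PV = 17.332044
  t = 4.5000: CF_t = 23.000000, DF = 0.727381, PV = 16.729773
  t = 5.0000: CF_t = 1023.000000, DF = 0.702106, PV = 718.254044
Price P = sum_t PV_t = 892.427027


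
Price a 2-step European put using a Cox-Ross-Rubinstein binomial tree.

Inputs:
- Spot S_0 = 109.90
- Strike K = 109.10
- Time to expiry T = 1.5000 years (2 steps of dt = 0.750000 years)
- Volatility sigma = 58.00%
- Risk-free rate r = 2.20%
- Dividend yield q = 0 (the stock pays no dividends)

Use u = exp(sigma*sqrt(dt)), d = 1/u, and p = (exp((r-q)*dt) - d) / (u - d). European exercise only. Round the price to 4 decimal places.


Answer: Price = V(0,0) = 24.5553

Derivation:
dt = T/N = 0.750000
u = exp(sigma*sqrt(dt)) = 1.652509; d = 1/u = 0.605140
p = (exp((r-q)*dt) - d) / (u - d) = 0.392886
Discount per step: exp(-r*dt) = 0.983635
Stock lattice S(k, i) with i counting down-moves:
  k=0: S(0,0) = 109.9000
  k=1: S(1,0) = 181.6107; S(1,1) = 66.5049
  k=2: S(2,0) = 300.1134; S(2,1) = 109.9000; S(2,2) = 40.2448
Terminal payoffs V(N, i) = max(K - S_T, 0):
  V(2,0) = 0.000000; V(2,1) = 0.000000; V(2,2) = 68.855176
Backward induction: V(k, i) = exp(-r*dt) * [p * V(k+1, i) + (1-p) * V(k+1, i+1)].
  V(1,0) = exp(-r*dt) * [p*0.000000 + (1-p)*0.000000] = 0.000000
  V(1,1) = exp(-r*dt) * [p*0.000000 + (1-p)*68.855176] = 41.118852
  V(0,0) = exp(-r*dt) * [p*0.000000 + (1-p)*41.118852] = 24.555307


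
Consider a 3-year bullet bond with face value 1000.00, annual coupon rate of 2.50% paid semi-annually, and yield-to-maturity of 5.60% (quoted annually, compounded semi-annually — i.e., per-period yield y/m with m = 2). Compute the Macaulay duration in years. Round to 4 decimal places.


Coupon per period c = face * coupon_rate / m = 12.500000
Periods per year m = 2; per-period yield y/m = 0.028000
Number of cashflows N = 6
Cashflows (t years, CF_t, discount factor 1/(1+y/m)^(m*t), PV):
  t = 0.5000: CF_t = 12.500000, DF = 0.972763, PV = 12.159533
  t = 1.0000: CF_t = 12.500000, DF = 0.946267, PV = 11.828340
  t = 1.5000: CF_t = 12.500000, DF = 0.920493, PV = 11.506167
  t = 2.0000: CF_t = 12.500000, DF = 0.895422, PV = 11.192769
  t = 2.5000: CF_t = 12.500000, DF = 0.871033, PV = 10.887908
  t = 3.0000: CF_t = 1012.500000, DF = 0.847308, PV = 857.899360
Price P = sum_t PV_t = 915.474077
Macaulay numerator sum_t t * PV_t:
  t * PV_t at t = 0.5000: 6.079767
  t * PV_t at t = 1.0000: 11.828340
  t * PV_t at t = 1.5000: 17.259250
  t * PV_t at t = 2.0000: 22.385539
  t * PV_t at t = 2.5000: 27.219770
  t * PV_t at t = 3.0000: 2573.698081
Macaulay duration D = (sum_t t * PV_t) / P = 2658.470746 / 915.474077 = 2.903928

Answer: Macaulay duration = 2.9039 years


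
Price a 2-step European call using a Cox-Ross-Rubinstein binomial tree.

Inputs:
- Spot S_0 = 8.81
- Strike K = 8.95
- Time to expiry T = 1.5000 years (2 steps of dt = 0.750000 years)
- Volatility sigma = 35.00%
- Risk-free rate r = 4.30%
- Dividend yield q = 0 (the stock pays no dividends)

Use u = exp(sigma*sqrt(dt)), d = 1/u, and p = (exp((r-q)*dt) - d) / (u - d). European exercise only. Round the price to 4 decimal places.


Answer: Price = V(0,0) = 1.5433

Derivation:
dt = T/N = 0.750000
u = exp(sigma*sqrt(dt)) = 1.354062; d = 1/u = 0.738519
p = (exp((r-q)*dt) - d) / (u - d) = 0.478044
Discount per step: exp(-r*dt) = 0.968264
Stock lattice S(k, i) with i counting down-moves:
  k=0: S(0,0) = 8.8100
  k=1: S(1,0) = 11.9293; S(1,1) = 6.5063
  k=2: S(2,0) = 16.1530; S(2,1) = 8.8100; S(2,2) = 4.8051
Terminal payoffs V(N, i) = max(S_T - K, 0):
  V(2,0) = 7.202991; V(2,1) = 0.000000; V(2,2) = 0.000000
Backward induction: V(k, i) = exp(-r*dt) * [p * V(k+1, i) + (1-p) * V(k+1, i+1)].
  V(1,0) = exp(-r*dt) * [p*7.202991 + (1-p)*0.000000] = 3.334073
  V(1,1) = exp(-r*dt) * [p*0.000000 + (1-p)*0.000000] = 0.000000
  V(0,0) = exp(-r*dt) * [p*3.334073 + (1-p)*0.000000] = 1.543254


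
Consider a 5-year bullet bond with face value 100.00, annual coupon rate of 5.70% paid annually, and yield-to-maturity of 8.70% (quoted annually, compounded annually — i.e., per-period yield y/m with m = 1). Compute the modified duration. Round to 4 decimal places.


Coupon per period c = face * coupon_rate / m = 5.700000
Periods per year m = 1; per-period yield y/m = 0.087000
Number of cashflows N = 5
Cashflows (t years, CF_t, discount factor 1/(1+y/m)^(m*t), PV):
  t = 1.0000: CF_t = 5.700000, DF = 0.919963, PV = 5.243790
  t = 2.0000: CF_t = 5.700000, DF = 0.846332, PV = 4.824094
  t = 3.0000: CF_t = 5.700000, DF = 0.778595, PV = 4.437989
  t = 4.0000: CF_t = 5.700000, DF = 0.716278, PV = 4.082787
  t = 5.0000: CF_t = 105.700000, DF = 0.658950, PV = 69.650986
Price P = sum_t PV_t = 88.239646
First compute Macaulay numerator sum_t t * PV_t:
  t * PV_t at t = 1.0000: 5.243790
  t * PV_t at t = 2.0000: 9.648188
  t * PV_t at t = 3.0000: 13.313967
  t * PV_t at t = 4.0000: 16.331146
  t * PV_t at t = 5.0000: 348.254928
Macaulay duration D = 392.792020 / 88.239646 = 4.451423
Modified duration = D / (1 + y/m) = 4.451423 / (1 + 0.087000) = 4.095146

Answer: Modified duration = 4.0951


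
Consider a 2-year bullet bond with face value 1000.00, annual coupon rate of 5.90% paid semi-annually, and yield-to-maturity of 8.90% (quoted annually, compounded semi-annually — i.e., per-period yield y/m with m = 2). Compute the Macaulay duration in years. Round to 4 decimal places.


Answer: Macaulay duration = 1.9130 years

Derivation:
Coupon per period c = face * coupon_rate / m = 29.500000
Periods per year m = 2; per-period yield y/m = 0.044500
Number of cashflows N = 4
Cashflows (t years, CF_t, discount factor 1/(1+y/m)^(m*t), PV):
  t = 0.5000: CF_t = 29.500000, DF = 0.957396, PV = 28.243179
  t = 1.0000: CF_t = 29.500000, DF = 0.916607, PV = 27.039903
  t = 1.5000: CF_t = 29.500000, DF = 0.877556, PV = 25.887892
  t = 2.0000: CF_t = 1029.500000, DF = 0.840168, PV = 864.953128
Price P = sum_t PV_t = 946.124101
Macaulay numerator sum_t t * PV_t:
  t * PV_t at t = 0.5000: 14.121589
  t * PV_t at t = 1.0000: 27.039903
  t * PV_t at t = 1.5000: 38.831838
  t * PV_t at t = 2.0000: 1729.906256
Macaulay duration D = (sum_t t * PV_t) / P = 1809.899586 / 946.124101 = 1.912962


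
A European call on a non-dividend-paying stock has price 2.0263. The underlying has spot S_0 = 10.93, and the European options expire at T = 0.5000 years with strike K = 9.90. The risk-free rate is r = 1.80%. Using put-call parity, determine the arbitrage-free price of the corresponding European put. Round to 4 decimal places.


Put-call parity: C - P = S_0 * exp(-qT) - K * exp(-rT).
S_0 * exp(-qT) = 10.9300 * 1.00000000 = 10.93000000
K * exp(-rT) = 9.9000 * 0.99104038 = 9.81129975
P = C - S*exp(-qT) + K*exp(-rT)
P = 2.0263 - 10.93000000 + 9.81129975 = 0.9076

Answer: Put price = 0.9076


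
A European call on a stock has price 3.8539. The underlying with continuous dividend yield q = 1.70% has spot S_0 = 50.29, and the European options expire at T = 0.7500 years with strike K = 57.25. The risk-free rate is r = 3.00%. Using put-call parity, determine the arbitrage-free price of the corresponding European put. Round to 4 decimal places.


Put-call parity: C - P = S_0 * exp(-qT) - K * exp(-rT).
S_0 * exp(-qT) = 50.2900 * 0.98733094 = 49.65287282
K * exp(-rT) = 57.2500 * 0.97775124 = 55.97625833
P = C - S*exp(-qT) + K*exp(-rT)
P = 3.8539 - 49.65287282 + 55.97625833 = 10.1773

Answer: Put price = 10.1773


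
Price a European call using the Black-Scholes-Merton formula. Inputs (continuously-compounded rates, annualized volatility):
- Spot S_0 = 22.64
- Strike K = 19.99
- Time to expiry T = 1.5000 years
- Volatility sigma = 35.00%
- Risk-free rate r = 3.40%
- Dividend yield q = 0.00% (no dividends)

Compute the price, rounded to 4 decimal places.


d1 = (ln(S/K) + (r - q + 0.5*sigma^2) * T) / (sigma * sqrt(T)) = 0.62371265
d2 = d1 - sigma * sqrt(T) = 0.19505195
exp(-rT) = 0.95027867; exp(-qT) = 1.00000000
C = S_0 * exp(-qT) * N(d1) - K * exp(-rT) * N(d2)
N(d1) = 0.73359184; N(d2) = 0.57732386
C = 22.6400 * 1.00000000 * 0.73359184 - 19.9900 * 0.95027867 * 0.57732386 = 5.6416

Answer: Price = 5.6416


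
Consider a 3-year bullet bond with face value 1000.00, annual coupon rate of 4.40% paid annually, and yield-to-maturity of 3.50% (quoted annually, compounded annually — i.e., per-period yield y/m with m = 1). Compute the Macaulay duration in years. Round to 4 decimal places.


Answer: Macaulay duration = 2.8770 years

Derivation:
Coupon per period c = face * coupon_rate / m = 44.000000
Periods per year m = 1; per-period yield y/m = 0.035000
Number of cashflows N = 3
Cashflows (t years, CF_t, discount factor 1/(1+y/m)^(m*t), PV):
  t = 1.0000: CF_t = 44.000000, DF = 0.966184, PV = 42.512077
  t = 2.0000: CF_t = 44.000000, DF = 0.933511, PV = 41.074471
  t = 3.0000: CF_t = 1044.000000, DF = 0.901943, PV = 941.628185
Price P = sum_t PV_t = 1025.214733
Macaulay numerator sum_t t * PV_t:
  t * PV_t at t = 1.0000: 42.512077
  t * PV_t at t = 2.0000: 82.148942
  t * PV_t at t = 3.0000: 2824.884554
Macaulay duration D = (sum_t t * PV_t) / P = 2949.545573 / 1025.214733 = 2.877003


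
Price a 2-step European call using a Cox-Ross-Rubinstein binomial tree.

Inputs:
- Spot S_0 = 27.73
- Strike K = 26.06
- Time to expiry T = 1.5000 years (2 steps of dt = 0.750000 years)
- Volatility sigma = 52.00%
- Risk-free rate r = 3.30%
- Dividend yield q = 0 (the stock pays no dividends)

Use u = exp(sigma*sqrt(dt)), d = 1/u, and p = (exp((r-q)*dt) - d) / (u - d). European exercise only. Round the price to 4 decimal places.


Answer: Price = V(0,0) = 7.7272

Derivation:
dt = T/N = 0.750000
u = exp(sigma*sqrt(dt)) = 1.568835; d = 1/u = 0.637416
p = (exp((r-q)*dt) - d) / (u - d) = 0.416185
Discount per step: exp(-r*dt) = 0.975554
Stock lattice S(k, i) with i counting down-moves:
  k=0: S(0,0) = 27.7300
  k=1: S(1,0) = 43.5038; S(1,1) = 17.6755
  k=2: S(2,0) = 68.2503; S(2,1) = 27.7300; S(2,2) = 11.2667
Terminal payoffs V(N, i) = max(S_T - K, 0):
  V(2,0) = 42.190262; V(2,1) = 1.670000; V(2,2) = 0.000000
Backward induction: V(k, i) = exp(-r*dt) * [p * V(k+1, i) + (1-p) * V(k+1, i+1)].
  V(1,0) = exp(-r*dt) * [p*42.190262 + (1-p)*1.670000] = 18.080859
  V(1,1) = exp(-r*dt) * [p*1.670000 + (1-p)*0.000000] = 0.678039
  V(0,0) = exp(-r*dt) * [p*18.080859 + (1-p)*0.678039] = 7.727205


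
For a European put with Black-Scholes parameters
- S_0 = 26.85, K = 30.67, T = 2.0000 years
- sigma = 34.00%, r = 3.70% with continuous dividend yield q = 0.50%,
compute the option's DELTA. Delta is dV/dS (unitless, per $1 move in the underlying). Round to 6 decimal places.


Answer: Delta = -0.456822

Derivation:
d1 = 0.0968753819; d2 = -0.3839572293
phi(d1) = 0.3970746610; exp(-qT) = 0.9900498337; exp(-rT) = 0.9286716938
N(-d1) = 0.4614126796
Delta = -exp(-qT) * N(-d1) = -0.9900498337 * 0.4614126796 = -0.456822


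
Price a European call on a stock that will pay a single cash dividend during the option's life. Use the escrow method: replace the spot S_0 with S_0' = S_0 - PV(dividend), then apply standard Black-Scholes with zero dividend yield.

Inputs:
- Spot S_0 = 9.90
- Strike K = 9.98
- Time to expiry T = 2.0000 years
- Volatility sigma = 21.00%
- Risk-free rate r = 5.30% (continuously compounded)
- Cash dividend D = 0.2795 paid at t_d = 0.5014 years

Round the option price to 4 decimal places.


Answer: Price = 1.4540

Derivation:
PV(D) = D * exp(-r * t_d) = 0.2795 * 0.97377579 = 0.27217033
S_0' = S_0 - PV(D) = 9.9000 - 0.27217033 = 9.62782967
d1 = (ln(S_0'/K) + (r + sigma^2/2)*T) / (sigma*sqrt(T)) = 0.38444634
d2 = d1 - sigma*sqrt(T) = 0.08746149
exp(-rT) = 0.89942465
N(d1) = 0.64967617; N(d2) = 0.53484765
C = S_0' * N(d1) - K * exp(-rT) * N(d2) = 9.62782967 * 0.64967617 - 9.9800 * 0.89942465 * 0.53484765 = 1.4540


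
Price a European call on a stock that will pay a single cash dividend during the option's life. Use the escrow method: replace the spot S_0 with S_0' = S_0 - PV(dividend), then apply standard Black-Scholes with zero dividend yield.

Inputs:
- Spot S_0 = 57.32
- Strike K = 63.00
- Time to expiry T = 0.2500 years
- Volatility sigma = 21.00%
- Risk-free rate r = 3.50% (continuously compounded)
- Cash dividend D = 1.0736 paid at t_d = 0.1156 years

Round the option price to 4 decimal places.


PV(D) = D * exp(-r * t_d) = 1.0736 * 0.99596217 = 1.06926499
S_0' = S_0 - PV(D) = 57.3200 - 1.06926499 = 56.25073501
d1 = (ln(S_0'/K) + (r + sigma^2/2)*T) / (sigma*sqrt(T)) = -0.94336303
d2 = d1 - sigma*sqrt(T) = -1.04836303
exp(-rT) = 0.99128817
N(d1) = 0.17274762; N(d2) = 0.14723569
C = S_0' * N(d1) - K * exp(-rT) * N(d2) = 56.25073501 * 0.17274762 - 63.0000 * 0.99128817 * 0.14723569 = 0.5221

Answer: Price = 0.5221


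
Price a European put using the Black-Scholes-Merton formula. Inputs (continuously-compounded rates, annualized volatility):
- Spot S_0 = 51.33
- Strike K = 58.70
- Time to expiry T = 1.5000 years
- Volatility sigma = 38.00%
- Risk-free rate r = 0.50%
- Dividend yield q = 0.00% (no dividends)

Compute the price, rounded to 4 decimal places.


d1 = (ln(S/K) + (r - q + 0.5*sigma^2) * T) / (sigma * sqrt(T)) = -0.03945902
d2 = d1 - sigma * sqrt(T) = -0.50486208
exp(-rT) = 0.99252805; exp(-qT) = 1.00000000
P = K * exp(-rT) * N(-d2) - S_0 * exp(-qT) * N(-d1)
N(-d1) = 0.51573779; N(-d2) = 0.69317214
P = 58.7000 * 0.99252805 * 0.69317214 - 51.3300 * 1.00000000 * 0.51573779 = 13.9124

Answer: Price = 13.9124


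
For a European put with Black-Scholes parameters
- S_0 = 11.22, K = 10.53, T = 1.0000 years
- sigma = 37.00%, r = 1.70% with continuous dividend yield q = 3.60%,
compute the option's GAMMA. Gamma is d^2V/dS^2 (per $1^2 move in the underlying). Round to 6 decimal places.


Answer: Gamma = 0.088482

Derivation:
d1 = 0.3051880377; d2 = -0.0648119623
phi(d1) = 0.3807895562; exp(-qT) = 0.9646402935; exp(-rT) = 0.9831436846
Gamma = exp(-qT) * phi(d1) / (S * sigma * sqrt(T)) = 0.9646402935 * 0.3807895562 / (11.2200 * 0.3700 * 1.0000000000) = 0.088482


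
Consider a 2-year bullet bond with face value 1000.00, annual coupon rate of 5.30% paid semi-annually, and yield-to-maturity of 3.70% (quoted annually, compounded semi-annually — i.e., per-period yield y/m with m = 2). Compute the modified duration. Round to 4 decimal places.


Answer: Modified duration = 1.8902

Derivation:
Coupon per period c = face * coupon_rate / m = 26.500000
Periods per year m = 2; per-period yield y/m = 0.018500
Number of cashflows N = 4
Cashflows (t years, CF_t, discount factor 1/(1+y/m)^(m*t), PV):
  t = 0.5000: CF_t = 26.500000, DF = 0.981836, PV = 26.018655
  t = 1.0000: CF_t = 26.500000, DF = 0.964002, PV = 25.546053
  t = 1.5000: CF_t = 26.500000, DF = 0.946492, PV = 25.082035
  t = 2.0000: CF_t = 1026.500000, DF = 0.929300, PV = 953.926295
Price P = sum_t PV_t = 1030.573038
First compute Macaulay numerator sum_t t * PV_t:
  t * PV_t at t = 0.5000: 13.009327
  t * PV_t at t = 1.0000: 25.546053
  t * PV_t at t = 1.5000: 37.623053
  t * PV_t at t = 2.0000: 1907.852590
Macaulay duration D = 1984.031024 / 1030.573038 = 1.925173
Modified duration = D / (1 + y/m) = 1.925173 / (1 + 0.018500) = 1.890204


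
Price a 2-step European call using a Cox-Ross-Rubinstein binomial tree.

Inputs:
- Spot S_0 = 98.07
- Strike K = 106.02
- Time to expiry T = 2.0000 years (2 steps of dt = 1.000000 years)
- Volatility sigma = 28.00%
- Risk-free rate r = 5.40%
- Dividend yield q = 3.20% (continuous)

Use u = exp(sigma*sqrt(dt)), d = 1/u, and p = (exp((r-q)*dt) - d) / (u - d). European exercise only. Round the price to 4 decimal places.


dt = T/N = 1.000000
u = exp(sigma*sqrt(dt)) = 1.323130; d = 1/u = 0.755784
p = (exp((r-q)*dt) - d) / (u - d) = 0.469661
Discount per step: exp(-r*dt) = 0.947432
Stock lattice S(k, i) with i counting down-moves:
  k=0: S(0,0) = 98.0700
  k=1: S(1,0) = 129.7593; S(1,1) = 74.1197
  k=2: S(2,0) = 171.6885; S(2,1) = 98.0700; S(2,2) = 56.0185
Terminal payoffs V(N, i) = max(S_T - K, 0):
  V(2,0) = 65.668452; V(2,1) = 0.000000; V(2,2) = 0.000000
Backward induction: V(k, i) = exp(-r*dt) * [p * V(k+1, i) + (1-p) * V(k+1, i+1)].
  V(1,0) = exp(-r*dt) * [p*65.668452 + (1-p)*0.000000] = 29.220586
  V(1,1) = exp(-r*dt) * [p*0.000000 + (1-p)*0.000000] = 0.000000
  V(0,0) = exp(-r*dt) * [p*29.220586 + (1-p)*0.000000] = 13.002326

Answer: Price = V(0,0) = 13.0023


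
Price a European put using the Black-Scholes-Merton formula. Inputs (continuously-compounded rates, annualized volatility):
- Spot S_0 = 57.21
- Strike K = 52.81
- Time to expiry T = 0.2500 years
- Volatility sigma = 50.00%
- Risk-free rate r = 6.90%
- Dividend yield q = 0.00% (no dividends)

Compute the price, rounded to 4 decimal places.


Answer: Price = 3.1790

Derivation:
d1 = (ln(S/K) + (r - q + 0.5*sigma^2) * T) / (sigma * sqrt(T)) = 0.51411257
d2 = d1 - sigma * sqrt(T) = 0.26411257
exp(-rT) = 0.98289793; exp(-qT) = 1.00000000
P = K * exp(-rT) * N(-d2) - S_0 * exp(-qT) * N(-d1)
N(-d1) = 0.30358665; N(-d2) = 0.39584659
P = 52.8100 * 0.98289793 * 0.39584659 - 57.2100 * 1.00000000 * 0.30358665 = 3.1790


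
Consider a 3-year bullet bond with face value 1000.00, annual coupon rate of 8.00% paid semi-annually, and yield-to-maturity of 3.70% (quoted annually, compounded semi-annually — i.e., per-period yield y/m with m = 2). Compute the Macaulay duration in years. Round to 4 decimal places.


Answer: Macaulay duration = 2.7435 years

Derivation:
Coupon per period c = face * coupon_rate / m = 40.000000
Periods per year m = 2; per-period yield y/m = 0.018500
Number of cashflows N = 6
Cashflows (t years, CF_t, discount factor 1/(1+y/m)^(m*t), PV):
  t = 0.5000: CF_t = 40.000000, DF = 0.981836, PV = 39.273441
  t = 1.0000: CF_t = 40.000000, DF = 0.964002, PV = 38.560080
  t = 1.5000: CF_t = 40.000000, DF = 0.946492, PV = 37.859676
  t = 2.0000: CF_t = 40.000000, DF = 0.929300, PV = 37.171994
  t = 2.5000: CF_t = 40.000000, DF = 0.912420, PV = 36.496803
  t = 3.0000: CF_t = 1040.000000, DF = 0.895847, PV = 931.680786
Price P = sum_t PV_t = 1121.042780
Macaulay numerator sum_t t * PV_t:
  t * PV_t at t = 0.5000: 19.636721
  t * PV_t at t = 1.0000: 38.560080
  t * PV_t at t = 1.5000: 56.789514
  t * PV_t at t = 2.0000: 74.343988
  t * PV_t at t = 2.5000: 91.242008
  t * PV_t at t = 3.0000: 2795.042359
Macaulay duration D = (sum_t t * PV_t) / P = 3075.614669 / 1121.042780 = 2.743530


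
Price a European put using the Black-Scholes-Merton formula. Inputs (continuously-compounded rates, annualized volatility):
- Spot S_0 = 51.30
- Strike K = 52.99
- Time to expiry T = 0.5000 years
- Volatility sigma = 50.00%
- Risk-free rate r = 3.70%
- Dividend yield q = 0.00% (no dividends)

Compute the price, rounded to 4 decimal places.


d1 = (ln(S/K) + (r - q + 0.5*sigma^2) * T) / (sigma * sqrt(T)) = 0.13742630
d2 = d1 - sigma * sqrt(T) = -0.21612709
exp(-rT) = 0.98167007; exp(-qT) = 1.00000000
P = K * exp(-rT) * N(-d2) - S_0 * exp(-qT) * N(-d1)
N(-d1) = 0.44534692; N(-d2) = 0.58555566
P = 52.9900 * 0.98167007 * 0.58555566 - 51.3000 * 1.00000000 * 0.44534692 = 7.6135

Answer: Price = 7.6135


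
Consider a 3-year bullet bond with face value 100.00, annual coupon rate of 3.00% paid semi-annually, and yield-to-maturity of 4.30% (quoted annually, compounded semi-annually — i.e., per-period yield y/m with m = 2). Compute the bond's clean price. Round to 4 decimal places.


Coupon per period c = face * coupon_rate / m = 1.500000
Periods per year m = 2; per-period yield y/m = 0.021500
Number of cashflows N = 6
Cashflows (t years, CF_t, discount factor 1/(1+y/m)^(m*t), PV):
  t = 0.5000: CF_t = 1.500000, DF = 0.978953, PV = 1.468429
  t = 1.0000: CF_t = 1.500000, DF = 0.958348, PV = 1.437522
  t = 1.5000: CF_t = 1.500000, DF = 0.938177, PV = 1.407266
  t = 2.0000: CF_t = 1.500000, DF = 0.918431, PV = 1.377646
  t = 2.5000: CF_t = 1.500000, DF = 0.899100, PV = 1.348650
  t = 3.0000: CF_t = 101.500000, DF = 0.880177, PV = 89.337916
Price P = sum_t PV_t = 96.377429

Answer: Price = 96.3774


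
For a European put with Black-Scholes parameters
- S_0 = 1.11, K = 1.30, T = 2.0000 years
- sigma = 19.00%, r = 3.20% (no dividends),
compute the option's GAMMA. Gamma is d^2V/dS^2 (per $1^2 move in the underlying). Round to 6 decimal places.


d1 = -0.2154973012; d2 = -0.4841978781
phi(d1) = 0.3897857395; exp(-qT) = 1.0000000000; exp(-rT) = 0.9380049995
Gamma = exp(-qT) * phi(d1) / (S * sigma * sqrt(T)) = 1.0000000000 * 0.3897857395 / (1.1100 * 0.1900 * 1.4142135624) = 1.306876

Answer: Gamma = 1.306876


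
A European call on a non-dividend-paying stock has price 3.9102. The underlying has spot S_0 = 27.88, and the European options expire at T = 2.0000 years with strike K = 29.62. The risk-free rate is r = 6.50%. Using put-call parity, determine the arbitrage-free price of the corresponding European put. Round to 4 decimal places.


Answer: Put price = 2.0394

Derivation:
Put-call parity: C - P = S_0 * exp(-qT) - K * exp(-rT).
S_0 * exp(-qT) = 27.8800 * 1.00000000 = 27.88000000
K * exp(-rT) = 29.6200 * 0.87809543 = 26.00918666
P = C - S*exp(-qT) + K*exp(-rT)
P = 3.9102 - 27.88000000 + 26.00918666 = 2.0394


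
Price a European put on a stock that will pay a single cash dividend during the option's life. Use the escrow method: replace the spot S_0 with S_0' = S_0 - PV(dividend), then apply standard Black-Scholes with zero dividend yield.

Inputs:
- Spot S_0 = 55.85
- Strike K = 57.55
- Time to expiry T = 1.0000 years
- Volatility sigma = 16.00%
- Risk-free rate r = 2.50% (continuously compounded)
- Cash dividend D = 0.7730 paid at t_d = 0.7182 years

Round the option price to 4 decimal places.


Answer: Price = 4.0891

Derivation:
PV(D) = D * exp(-r * t_d) = 0.7730 * 0.98220523 = 0.75924464
S_0' = S_0 - PV(D) = 55.8500 - 0.75924464 = 55.09075536
d1 = (ln(S_0'/K) + (r + sigma^2/2)*T) / (sigma*sqrt(T)) = -0.03670133
d2 = d1 - sigma*sqrt(T) = -0.19670133
exp(-rT) = 0.97530991
N(-d1) = 0.51463843; N(-d2) = 0.57796936
P = K * exp(-rT) * N(-d2) - S_0' * N(-d1) = 57.5500 * 0.97530991 * 0.57796936 - 55.09075536 * 0.51463843 = 4.0891


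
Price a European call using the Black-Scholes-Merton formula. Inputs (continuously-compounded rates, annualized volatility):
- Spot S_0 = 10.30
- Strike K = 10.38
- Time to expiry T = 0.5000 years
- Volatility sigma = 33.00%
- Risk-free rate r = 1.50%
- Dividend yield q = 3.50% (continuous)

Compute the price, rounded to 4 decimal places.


Answer: Price = 0.8606

Derivation:
d1 = (ln(S/K) + (r - q + 0.5*sigma^2) * T) / (sigma * sqrt(T)) = 0.04066086
d2 = d1 - sigma * sqrt(T) = -0.19268438
exp(-rT) = 0.99252805; exp(-qT) = 0.98265224
C = S_0 * exp(-qT) * N(d1) - K * exp(-rT) * N(d2)
N(d1) = 0.51621687; N(d2) = 0.42360308
C = 10.3000 * 0.98265224 * 0.51621687 - 10.3800 * 0.99252805 * 0.42360308 = 0.8606


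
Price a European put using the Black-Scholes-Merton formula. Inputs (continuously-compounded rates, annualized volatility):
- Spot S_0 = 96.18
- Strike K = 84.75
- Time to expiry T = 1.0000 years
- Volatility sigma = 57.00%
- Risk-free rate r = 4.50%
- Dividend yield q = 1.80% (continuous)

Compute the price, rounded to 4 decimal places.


Answer: Price = 13.6528

Derivation:
d1 = (ln(S/K) + (r - q + 0.5*sigma^2) * T) / (sigma * sqrt(T)) = 0.55432577
d2 = d1 - sigma * sqrt(T) = -0.01567423
exp(-rT) = 0.95599748; exp(-qT) = 0.98216103
P = K * exp(-rT) * N(-d2) - S_0 * exp(-qT) * N(-d1)
N(-d1) = 0.28967796; N(-d2) = 0.50625286
P = 84.7500 * 0.95599748 * 0.50625286 - 96.1800 * 0.98216103 * 0.28967796 = 13.6528


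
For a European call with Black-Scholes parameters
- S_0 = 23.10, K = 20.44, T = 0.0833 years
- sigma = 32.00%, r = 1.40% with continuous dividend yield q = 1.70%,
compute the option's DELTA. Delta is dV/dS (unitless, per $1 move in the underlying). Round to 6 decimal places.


d1 = 1.3680948692; d2 = 1.2757373032
phi(d1) = 0.1564873162; exp(-qT) = 0.9985849022; exp(-rT) = 0.9988344797
N(d1) = 0.9143588087
Delta = exp(-qT) * N(d1) = 0.9985849022 * 0.9143588087 = 0.913065

Answer: Delta = 0.913065


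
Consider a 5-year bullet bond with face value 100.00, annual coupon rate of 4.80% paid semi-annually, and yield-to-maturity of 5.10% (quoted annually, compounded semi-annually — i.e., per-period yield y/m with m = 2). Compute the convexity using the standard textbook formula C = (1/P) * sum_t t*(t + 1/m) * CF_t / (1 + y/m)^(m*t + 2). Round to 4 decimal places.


Answer: Convexity = 22.6938

Derivation:
Coupon per period c = face * coupon_rate / m = 2.400000
Periods per year m = 2; per-period yield y/m = 0.025500
Number of cashflows N = 10
Cashflows (t years, CF_t, discount factor 1/(1+y/m)^(m*t), PV):
  t = 0.5000: CF_t = 2.400000, DF = 0.975134, PV = 2.340322
  t = 1.0000: CF_t = 2.400000, DF = 0.950886, PV = 2.282128
  t = 1.5000: CF_t = 2.400000, DF = 0.927242, PV = 2.225380
  t = 2.0000: CF_t = 2.400000, DF = 0.904185, PV = 2.170044
  t = 2.5000: CF_t = 2.400000, DF = 0.881702, PV = 2.116084
  t = 3.0000: CF_t = 2.400000, DF = 0.859777, PV = 2.063466
  t = 3.5000: CF_t = 2.400000, DF = 0.838398, PV = 2.012156
  t = 4.0000: CF_t = 2.400000, DF = 0.817551, PV = 1.962122
  t = 4.5000: CF_t = 2.400000, DF = 0.797222, PV = 1.913332
  t = 5.0000: CF_t = 102.400000, DF = 0.777398, PV = 79.605543
Price P = sum_t PV_t = 98.690576
Convexity numerator sum_t t*(t + 1/m) * CF_t / (1+y/m)^(m*t + 2):
  t = 0.5000: term = 1.112690
  t = 1.0000: term = 3.255066
  t = 1.5000: term = 6.348252
  t = 2.0000: term = 10.317328
  t = 2.5000: term = 15.091168
  t = 3.0000: term = 20.602277
  t = 3.5000: term = 26.786643
  t = 4.0000: term = 33.583588
  t = 4.5000: term = 40.935627
  t = 5.0000: term = 2081.635444
Convexity = (1/P) * sum = 2239.668085 / 98.690576 = 22.693839


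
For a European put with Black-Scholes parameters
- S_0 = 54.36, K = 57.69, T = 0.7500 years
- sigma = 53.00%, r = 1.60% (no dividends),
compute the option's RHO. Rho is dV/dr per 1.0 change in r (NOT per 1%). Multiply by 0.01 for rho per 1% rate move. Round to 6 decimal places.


d1 = 0.1261068960; d2 = -0.3328865680
phi(d1) = 0.3957826794; exp(-qT) = 1.0000000000; exp(-rT) = 0.9880717129
N(-d2) = 0.6303900455
Rho = -K*T*exp(-rT)*N(-d2) = -57.6900 * 0.7500 * 0.9880717129 * 0.6303900455 = -26.950052

Answer: Rho = -26.950052


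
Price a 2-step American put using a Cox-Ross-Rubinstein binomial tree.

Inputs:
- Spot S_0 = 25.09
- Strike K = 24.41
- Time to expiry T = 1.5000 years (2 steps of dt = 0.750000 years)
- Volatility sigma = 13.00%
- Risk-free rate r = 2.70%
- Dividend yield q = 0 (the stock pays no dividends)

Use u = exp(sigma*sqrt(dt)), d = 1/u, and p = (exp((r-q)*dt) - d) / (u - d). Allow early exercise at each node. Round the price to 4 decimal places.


dt = T/N = 0.750000
u = exp(sigma*sqrt(dt)) = 1.119165; d = 1/u = 0.893523
p = (exp((r-q)*dt) - d) / (u - d) = 0.562542
Discount per step: exp(-r*dt) = 0.979954
Stock lattice S(k, i) with i counting down-moves:
  k=0: S(0,0) = 25.0900
  k=1: S(1,0) = 28.0799; S(1,1) = 22.4185
  k=2: S(2,0) = 31.4260; S(2,1) = 25.0900; S(2,2) = 20.0314
Terminal payoffs V(N, i) = max(K - S_T, 0):
  V(2,0) = 0.000000; V(2,1) = 0.000000; V(2,2) = 4.378566
Backward induction: V(k, i) = exp(-r*dt) * [p * V(k+1, i) + (1-p) * V(k+1, i+1)]; then take max(V_cont, immediate exercise) for American.
  V(1,0) = exp(-r*dt) * [p*0.000000 + (1-p)*0.000000] = 0.000000; exercise = 0.000000; V(1,0) = max -> 0.000000
  V(1,1) = exp(-r*dt) * [p*0.000000 + (1-p)*4.378566] = 1.877039; exercise = 1.991510; V(1,1) = max -> 1.991510
  V(0,0) = exp(-r*dt) * [p*0.000000 + (1-p)*1.991510] = 0.853737; exercise = 0.000000; V(0,0) = max -> 0.853737

Answer: Price = V(0,0) = 0.8537


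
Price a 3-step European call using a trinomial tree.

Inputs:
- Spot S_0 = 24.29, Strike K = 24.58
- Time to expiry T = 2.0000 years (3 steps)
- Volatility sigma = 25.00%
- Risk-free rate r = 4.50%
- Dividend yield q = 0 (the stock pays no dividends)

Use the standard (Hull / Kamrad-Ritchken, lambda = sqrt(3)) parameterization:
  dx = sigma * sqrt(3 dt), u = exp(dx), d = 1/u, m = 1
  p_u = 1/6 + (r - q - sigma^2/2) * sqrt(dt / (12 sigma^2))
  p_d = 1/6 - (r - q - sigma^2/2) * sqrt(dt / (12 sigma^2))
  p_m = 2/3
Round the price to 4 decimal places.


dt = T/N = 0.666667; dx = sigma*sqrt(3*dt) = 0.353553
u = exp(dx) = 1.424119; d = 1/u = 0.702189
p_u = 0.179630, p_m = 0.666667, p_d = 0.153703
Discount per step: exp(-r*dt) = 0.970446
Stock lattice S(k, j) with j the centered position index:
  k=0: S(0,+0) = 24.2900
  k=1: S(1,-1) = 17.0562; S(1,+0) = 24.2900; S(1,+1) = 34.5919
  k=2: S(2,-2) = 11.9766; S(2,-1) = 17.0562; S(2,+0) = 24.2900; S(2,+1) = 34.5919; S(2,+2) = 49.2629
  k=3: S(3,-3) = 8.4099; S(3,-2) = 11.9766; S(3,-1) = 17.0562; S(3,+0) = 24.2900; S(3,+1) = 34.5919; S(3,+2) = 49.2629; S(3,+3) = 70.1563
Terminal payoffs V(N, j) = max(S_T - K, 0):
  V(3,-3) = 0.000000; V(3,-2) = 0.000000; V(3,-1) = 0.000000; V(3,+0) = 0.000000; V(3,+1) = 10.011851; V(3,+2) = 24.682913; V(3,+3) = 45.576251
Backward induction: V(k, j) = exp(-r*dt) * [p_u * V(k+1, j+1) + p_m * V(k+1, j) + p_d * V(k+1, j-1)]
  V(2,-2) = exp(-r*dt) * [p_u*0.000000 + p_m*0.000000 + p_d*0.000000] = 0.000000
  V(2,-1) = exp(-r*dt) * [p_u*0.000000 + p_m*0.000000 + p_d*0.000000] = 0.000000
  V(2,+0) = exp(-r*dt) * [p_u*10.011851 + p_m*0.000000 + p_d*0.000000] = 1.745280
  V(2,+1) = exp(-r*dt) * [p_u*24.682913 + p_m*10.011851 + p_d*0.000000] = 10.780064
  V(2,+2) = exp(-r*dt) * [p_u*45.576251 + p_m*24.682913 + p_d*10.011851] = 25.407237
  V(1,-1) = exp(-r*dt) * [p_u*1.745280 + p_m*0.000000 + p_d*0.000000] = 0.304240
  V(1,+0) = exp(-r*dt) * [p_u*10.780064 + p_m*1.745280 + p_d*0.000000] = 3.008329
  V(1,+1) = exp(-r*dt) * [p_u*25.407237 + p_m*10.780064 + p_d*1.745280] = 11.663662
  V(0,+0) = exp(-r*dt) * [p_u*11.663662 + p_m*3.008329 + p_d*0.304240] = 4.024886

Answer: Price = V(0,0) = 4.0249


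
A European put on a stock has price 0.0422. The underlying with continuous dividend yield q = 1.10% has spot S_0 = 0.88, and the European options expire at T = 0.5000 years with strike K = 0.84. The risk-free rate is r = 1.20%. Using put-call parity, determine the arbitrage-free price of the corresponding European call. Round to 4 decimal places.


Answer: Call price = 0.0824

Derivation:
Put-call parity: C - P = S_0 * exp(-qT) - K * exp(-rT).
S_0 * exp(-qT) = 0.8800 * 0.99451510 = 0.87517329
K * exp(-rT) = 0.8400 * 0.99401796 = 0.83497509
C = P + S*exp(-qT) - K*exp(-rT)
C = 0.0422 + 0.87517329 - 0.83497509 = 0.0824


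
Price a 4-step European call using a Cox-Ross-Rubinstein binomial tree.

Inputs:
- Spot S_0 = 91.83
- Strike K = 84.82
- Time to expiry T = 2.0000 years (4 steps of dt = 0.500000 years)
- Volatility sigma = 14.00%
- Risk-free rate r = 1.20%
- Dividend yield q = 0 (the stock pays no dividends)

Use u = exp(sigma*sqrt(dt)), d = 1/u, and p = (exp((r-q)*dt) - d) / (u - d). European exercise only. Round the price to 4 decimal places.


Answer: Price = V(0,0) = 12.6267

Derivation:
dt = T/N = 0.500000
u = exp(sigma*sqrt(dt)) = 1.104061; d = 1/u = 0.905747
p = (exp((r-q)*dt) - d) / (u - d) = 0.505618
Discount per step: exp(-r*dt) = 0.994018
Stock lattice S(k, i) with i counting down-moves:
  k=0: S(0,0) = 91.8300
  k=1: S(1,0) = 101.3859; S(1,1) = 83.1748
  k=2: S(2,0) = 111.9362; S(2,1) = 91.8300; S(2,2) = 75.3353
  k=3: S(3,0) = 123.5843; S(3,1) = 101.3859; S(3,2) = 83.1748; S(3,3) = 68.2348
  k=4: S(4,0) = 136.4446; S(4,1) = 111.9362; S(4,2) = 91.8300; S(4,3) = 75.3353; S(4,4) = 61.8035
Terminal payoffs V(N, i) = max(S_T - K, 0):
  V(4,0) = 51.624623; V(4,1) = 27.116186; V(4,2) = 7.010000; V(4,3) = 0.000000; V(4,4) = 0.000000
Backward induction: V(k, i) = exp(-r*dt) * [p * V(k+1, i) + (1-p) * V(k+1, i+1)].
  V(3,0) = exp(-r*dt) * [p*51.624623 + (1-p)*27.116186] = 39.271743
  V(3,1) = exp(-r*dt) * [p*27.116186 + (1-p)*7.010000] = 17.073293
  V(3,2) = exp(-r*dt) * [p*7.010000 + (1-p)*0.000000] = 3.523176
  V(3,3) = exp(-r*dt) * [p*0.000000 + (1-p)*0.000000] = 0.000000
  V(2,0) = exp(-r*dt) * [p*39.271743 + (1-p)*17.073293] = 28.127943
  V(2,1) = exp(-r*dt) * [p*17.073293 + (1-p)*3.523176] = 10.312293
  V(2,2) = exp(-r*dt) * [p*3.523176 + (1-p)*0.000000] = 1.770723
  V(1,0) = exp(-r*dt) * [p*28.127943 + (1-p)*10.312293] = 19.204624
  V(1,1) = exp(-r*dt) * [p*10.312293 + (1-p)*1.770723] = 6.053063
  V(0,0) = exp(-r*dt) * [p*19.204624 + (1-p)*6.053063] = 12.626735


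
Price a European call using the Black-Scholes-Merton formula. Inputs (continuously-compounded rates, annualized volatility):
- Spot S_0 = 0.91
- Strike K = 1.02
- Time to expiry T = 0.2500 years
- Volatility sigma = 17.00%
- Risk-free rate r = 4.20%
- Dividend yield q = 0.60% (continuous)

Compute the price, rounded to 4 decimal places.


Answer: Price = 0.0042

Derivation:
d1 = (ln(S/K) + (r - q + 0.5*sigma^2) * T) / (sigma * sqrt(T)) = -1.19412714
d2 = d1 - sigma * sqrt(T) = -1.27912714
exp(-rT) = 0.98955493; exp(-qT) = 0.99850112
C = S_0 * exp(-qT) * N(d1) - K * exp(-rT) * N(d2)
N(d1) = 0.11621412; N(d2) = 0.10042614
C = 0.9100 * 0.99850112 * 0.11621412 - 1.0200 * 0.98955493 * 0.10042614 = 0.0042


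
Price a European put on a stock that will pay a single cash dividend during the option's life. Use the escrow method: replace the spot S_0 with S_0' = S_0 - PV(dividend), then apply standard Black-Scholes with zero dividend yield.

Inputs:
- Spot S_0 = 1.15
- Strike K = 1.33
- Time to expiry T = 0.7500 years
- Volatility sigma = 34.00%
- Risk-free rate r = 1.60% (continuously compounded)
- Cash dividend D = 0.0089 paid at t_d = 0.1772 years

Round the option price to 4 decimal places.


Answer: Price = 0.2462

Derivation:
PV(D) = D * exp(-r * t_d) = 0.0089 * 0.99716882 = 0.00887480
S_0' = S_0 - PV(D) = 1.1500 - 0.00887480 = 1.14112520
d1 = (ln(S_0'/K) + (r + sigma^2/2)*T) / (sigma*sqrt(T)) = -0.33219427
d2 = d1 - sigma*sqrt(T) = -0.62664291
exp(-rT) = 0.98807171
N(-d1) = 0.63012872; N(-d2) = 0.73455333
P = K * exp(-rT) * N(-d2) - S_0' * N(-d1) = 1.3300 * 0.98807171 * 0.73455333 - 1.14112520 * 0.63012872 = 0.2462


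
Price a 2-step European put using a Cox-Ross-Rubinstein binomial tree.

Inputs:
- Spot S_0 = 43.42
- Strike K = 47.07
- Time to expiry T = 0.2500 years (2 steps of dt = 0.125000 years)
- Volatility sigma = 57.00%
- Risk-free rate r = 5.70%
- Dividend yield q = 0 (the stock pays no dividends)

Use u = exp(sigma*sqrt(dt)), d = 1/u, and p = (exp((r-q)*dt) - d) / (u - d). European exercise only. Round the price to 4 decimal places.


Answer: Price = V(0,0) = 6.8400

Derivation:
dt = T/N = 0.125000
u = exp(sigma*sqrt(dt)) = 1.223267; d = 1/u = 0.817483
p = (exp((r-q)*dt) - d) / (u - d) = 0.467410
Discount per step: exp(-r*dt) = 0.992900
Stock lattice S(k, i) with i counting down-moves:
  k=0: S(0,0) = 43.4200
  k=1: S(1,0) = 53.1143; S(1,1) = 35.4951
  k=2: S(2,0) = 64.9730; S(2,1) = 43.4200; S(2,2) = 29.0166
Terminal payoffs V(N, i) = max(K - S_T, 0):
  V(2,0) = 0.000000; V(2,1) = 3.650000; V(2,2) = 18.053365
Backward induction: V(k, i) = exp(-r*dt) * [p * V(k+1, i) + (1-p) * V(k+1, i+1)].
  V(1,0) = exp(-r*dt) * [p*0.000000 + (1-p)*3.650000] = 1.930153
  V(1,1) = exp(-r*dt) * [p*3.650000 + (1-p)*18.053365] = 11.240716
  V(0,0) = exp(-r*dt) * [p*1.930153 + (1-p)*11.240716] = 6.839959
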